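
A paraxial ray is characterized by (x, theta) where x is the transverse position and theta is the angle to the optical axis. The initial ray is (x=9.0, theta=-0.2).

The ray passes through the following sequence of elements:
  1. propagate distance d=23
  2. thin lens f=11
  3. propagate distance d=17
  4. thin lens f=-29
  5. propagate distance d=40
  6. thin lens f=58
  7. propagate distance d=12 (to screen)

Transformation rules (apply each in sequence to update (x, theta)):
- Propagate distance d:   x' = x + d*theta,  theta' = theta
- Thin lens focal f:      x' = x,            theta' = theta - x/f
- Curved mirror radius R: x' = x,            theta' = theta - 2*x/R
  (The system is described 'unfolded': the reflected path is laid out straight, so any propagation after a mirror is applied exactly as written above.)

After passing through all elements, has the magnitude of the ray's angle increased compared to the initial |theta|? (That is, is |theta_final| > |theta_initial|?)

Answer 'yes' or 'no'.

Initial: x=9.0000 theta=-0.2000
After 1 (propagate distance d=23): x=4.4000 theta=-0.2000
After 2 (thin lens f=11): x=4.4000 theta=-0.6000
After 3 (propagate distance d=17): x=-5.8000 theta=-0.6000
After 4 (thin lens f=-29): x=-5.8000 theta=-0.8000
After 5 (propagate distance d=40): x=-37.8000 theta=-0.8000
After 6 (thin lens f=58): x=-37.8000 theta=-43/290 (≈-0.1483)
After 7 (propagate distance d=12 (to screen)): x=-5739/145 (≈-39.5793) theta=-43/290 (≈-0.1483)
|theta_initial|=0.2000 |theta_final|=43/290 (≈0.1483) -> not increased

Answer: no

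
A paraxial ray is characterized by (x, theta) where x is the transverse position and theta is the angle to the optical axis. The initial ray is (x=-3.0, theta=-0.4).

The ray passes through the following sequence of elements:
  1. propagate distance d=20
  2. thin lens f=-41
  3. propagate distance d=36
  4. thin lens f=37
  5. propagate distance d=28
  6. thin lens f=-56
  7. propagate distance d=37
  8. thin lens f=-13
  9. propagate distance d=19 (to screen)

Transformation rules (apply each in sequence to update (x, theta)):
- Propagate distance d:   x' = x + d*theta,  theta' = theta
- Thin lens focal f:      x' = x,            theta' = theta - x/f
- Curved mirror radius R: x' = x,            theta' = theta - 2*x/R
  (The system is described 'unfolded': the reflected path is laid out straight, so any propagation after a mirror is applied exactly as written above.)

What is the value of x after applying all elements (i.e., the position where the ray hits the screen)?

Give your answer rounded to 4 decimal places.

Answer: -89.8593

Derivation:
Initial: x=-3.0000 theta=-0.4000
After 1 (propagate distance d=20): x=-11.0000 theta=-0.4000
After 2 (thin lens f=-41): x=-11.0000 theta=-137/205 (≈-0.6683)
After 3 (propagate distance d=36): x=-7187/205 (≈-35.0585) theta=-137/205 (≈-0.6683)
After 4 (thin lens f=37): x=-7187/205 (≈-35.0585) theta=2118/7585 (≈0.2792)
After 5 (propagate distance d=28): x=-41323/1517 (≈-27.2399) theta=2118/7585 (≈0.2792)
After 6 (thin lens f=-56): x=-41323/1517 (≈-27.2399) theta=-88007/424760 (≈-0.2072)
After 7 (propagate distance d=37): x=-14826699/424760 (≈-34.9061) theta=-88007/424760 (≈-0.2072)
After 8 (thin lens f=-13): x=-14826699/424760 (≈-34.9061) theta=-1597079/552188 (≈-2.8923)
After 9 (propagate distance d=19 (to screen)): x=-496192097/5521880 (≈-89.8593) theta=-1597079/552188 (≈-2.8923)
Rounded to 4 decimal places: x = -89.8593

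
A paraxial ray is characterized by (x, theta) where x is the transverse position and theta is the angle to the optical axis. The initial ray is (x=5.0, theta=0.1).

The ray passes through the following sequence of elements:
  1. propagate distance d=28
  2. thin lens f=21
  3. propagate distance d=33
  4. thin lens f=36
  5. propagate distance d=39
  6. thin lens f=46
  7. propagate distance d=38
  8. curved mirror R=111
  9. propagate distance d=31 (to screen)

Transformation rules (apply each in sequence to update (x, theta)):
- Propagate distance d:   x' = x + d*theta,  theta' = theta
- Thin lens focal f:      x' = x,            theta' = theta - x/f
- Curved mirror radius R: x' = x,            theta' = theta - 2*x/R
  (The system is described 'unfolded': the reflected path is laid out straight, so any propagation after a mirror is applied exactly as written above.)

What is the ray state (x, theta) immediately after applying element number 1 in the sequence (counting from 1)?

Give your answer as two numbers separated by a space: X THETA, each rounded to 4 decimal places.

Answer: 7.8000 0.1000

Derivation:
Initial: x=5.0000 theta=0.1000
After 1 (propagate distance d=28): x=7.8000 theta=0.1000
Rounded to 4 decimal places: x = 7.8000, theta = 0.1000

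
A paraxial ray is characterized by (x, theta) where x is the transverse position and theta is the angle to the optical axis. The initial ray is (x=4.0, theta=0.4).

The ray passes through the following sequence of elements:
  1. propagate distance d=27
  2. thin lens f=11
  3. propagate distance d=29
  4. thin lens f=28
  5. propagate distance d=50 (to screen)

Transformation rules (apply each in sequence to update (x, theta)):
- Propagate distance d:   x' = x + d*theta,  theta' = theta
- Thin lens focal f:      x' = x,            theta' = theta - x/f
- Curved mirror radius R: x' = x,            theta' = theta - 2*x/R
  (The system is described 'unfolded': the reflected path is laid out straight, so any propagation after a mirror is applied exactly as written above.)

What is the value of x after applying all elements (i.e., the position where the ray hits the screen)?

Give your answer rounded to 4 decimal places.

Answer: -37.3584

Derivation:
Initial: x=4.0000 theta=0.4000
After 1 (propagate distance d=27): x=14.8000 theta=0.4000
After 2 (thin lens f=11): x=14.8000 theta=-52/55 (≈-0.9455)
After 3 (propagate distance d=29): x=-694/55 (≈-12.6182) theta=-52/55 (≈-0.9455)
After 4 (thin lens f=28): x=-694/55 (≈-12.6182) theta=-381/770 (≈-0.4948)
After 5 (propagate distance d=50 (to screen)): x=-14383/385 (≈-37.3584) theta=-381/770 (≈-0.4948)
Rounded to 4 decimal places: x = -37.3584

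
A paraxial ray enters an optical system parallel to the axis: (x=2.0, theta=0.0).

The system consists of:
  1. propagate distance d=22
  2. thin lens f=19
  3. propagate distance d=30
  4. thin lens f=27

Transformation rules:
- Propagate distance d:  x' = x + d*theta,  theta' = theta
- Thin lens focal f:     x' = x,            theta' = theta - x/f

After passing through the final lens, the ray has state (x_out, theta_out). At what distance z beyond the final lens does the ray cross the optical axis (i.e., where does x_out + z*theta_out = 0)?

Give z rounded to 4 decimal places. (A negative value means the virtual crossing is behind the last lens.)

Answer: -18.5625

Derivation:
Initial: x=2.0000 theta=0.0000
After 1 (propagate distance d=22): x=2.0000 theta=0.0000
After 2 (thin lens f=19): x=2.0000 theta=-2/19 (≈-0.1053)
After 3 (propagate distance d=30): x=-22/19 (≈-1.1579) theta=-2/19 (≈-0.1053)
After 4 (thin lens f=27): x=-22/19 (≈-1.1579) theta=-32/513 (≈-0.0624)
z_focus = -x_out/theta_out = -(-22/19)/(-32/513) = -18.5625
Rounded to 4 decimal places: z = -18.5625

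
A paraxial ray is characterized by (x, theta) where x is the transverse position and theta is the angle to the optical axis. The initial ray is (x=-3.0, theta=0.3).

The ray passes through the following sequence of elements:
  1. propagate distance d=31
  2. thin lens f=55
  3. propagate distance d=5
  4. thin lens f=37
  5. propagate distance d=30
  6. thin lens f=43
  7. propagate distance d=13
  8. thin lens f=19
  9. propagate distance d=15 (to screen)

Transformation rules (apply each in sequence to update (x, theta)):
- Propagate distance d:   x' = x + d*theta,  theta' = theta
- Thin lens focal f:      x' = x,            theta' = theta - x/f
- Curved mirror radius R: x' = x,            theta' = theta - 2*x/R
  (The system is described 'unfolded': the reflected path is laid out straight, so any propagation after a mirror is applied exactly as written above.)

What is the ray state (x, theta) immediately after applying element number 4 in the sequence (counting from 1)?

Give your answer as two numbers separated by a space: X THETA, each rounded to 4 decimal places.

Answer: 7.2273 -0.0099

Derivation:
Initial: x=-3.0000 theta=0.3000
After 1 (propagate distance d=31): x=6.3000 theta=0.3000
After 2 (thin lens f=55): x=6.3000 theta=51/275 (≈0.1855)
After 3 (propagate distance d=5): x=159/22 (≈7.2273) theta=51/275 (≈0.1855)
After 4 (thin lens f=37): x=159/22 (≈7.2273) theta=-201/20350 (≈-0.0099)
Rounded to 4 decimal places: x = 7.2273, theta = -0.0099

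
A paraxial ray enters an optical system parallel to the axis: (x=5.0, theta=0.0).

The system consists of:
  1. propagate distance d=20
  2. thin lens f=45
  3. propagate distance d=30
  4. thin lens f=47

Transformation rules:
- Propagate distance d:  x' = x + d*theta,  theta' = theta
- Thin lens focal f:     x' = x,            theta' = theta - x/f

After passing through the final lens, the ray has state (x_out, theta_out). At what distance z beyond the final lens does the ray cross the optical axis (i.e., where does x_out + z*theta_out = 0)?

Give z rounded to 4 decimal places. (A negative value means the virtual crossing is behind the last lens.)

Answer: 11.3710

Derivation:
Initial: x=5.0000 theta=0.0000
After 1 (propagate distance d=20): x=5.0000 theta=0.0000
After 2 (thin lens f=45): x=5.0000 theta=-1/9 (≈-0.1111)
After 3 (propagate distance d=30): x=5/3 (≈1.6667) theta=-1/9 (≈-0.1111)
After 4 (thin lens f=47): x=5/3 (≈1.6667) theta=-62/423 (≈-0.1466)
z_focus = -x_out/theta_out = -(5/3)/(-62/423) = 705/62 ≈ 11.3710
Rounded to 4 decimal places: z = 11.3710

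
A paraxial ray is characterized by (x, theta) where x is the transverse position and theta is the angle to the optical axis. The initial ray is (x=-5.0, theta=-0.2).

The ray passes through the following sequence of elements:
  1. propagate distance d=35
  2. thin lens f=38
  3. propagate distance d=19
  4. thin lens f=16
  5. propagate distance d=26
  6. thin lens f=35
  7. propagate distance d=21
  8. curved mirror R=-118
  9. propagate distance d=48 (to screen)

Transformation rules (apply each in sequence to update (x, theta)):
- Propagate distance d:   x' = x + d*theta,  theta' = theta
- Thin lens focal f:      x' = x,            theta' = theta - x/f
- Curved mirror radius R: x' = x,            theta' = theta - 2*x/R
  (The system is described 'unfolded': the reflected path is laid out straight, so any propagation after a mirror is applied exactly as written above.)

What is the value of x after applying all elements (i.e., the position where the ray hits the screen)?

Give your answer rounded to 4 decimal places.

Initial: x=-5.0000 theta=-0.2000
After 1 (propagate distance d=35): x=-12.0000 theta=-0.2000
After 2 (thin lens f=38): x=-12.0000 theta=11/95 (≈0.1158)
After 3 (propagate distance d=19): x=-9.8000 theta=11/95 (≈0.1158)
After 4 (thin lens f=16): x=-9.8000 theta=1107/1520 (≈0.7283)
After 5 (propagate distance d=26): x=6943/760 (≈9.1355) theta=1107/1520 (≈0.7283)
After 6 (thin lens f=35): x=6943/760 (≈9.1355) theta=24859/53200 (≈0.4673)
After 7 (propagate distance d=21): x=144007/7600 (≈18.9483) theta=24859/53200 (≈0.4673)
After 8 (curved mirror R=-118): x=144007/7600 (≈18.9483) theta=247473/313880 (≈0.7884)
After 9 (propagate distance d=48 (to screen)): x=178261931/3138800 (≈56.7930) theta=247473/313880 (≈0.7884)
Rounded to 4 decimal places: x = 56.7930

Answer: 56.7930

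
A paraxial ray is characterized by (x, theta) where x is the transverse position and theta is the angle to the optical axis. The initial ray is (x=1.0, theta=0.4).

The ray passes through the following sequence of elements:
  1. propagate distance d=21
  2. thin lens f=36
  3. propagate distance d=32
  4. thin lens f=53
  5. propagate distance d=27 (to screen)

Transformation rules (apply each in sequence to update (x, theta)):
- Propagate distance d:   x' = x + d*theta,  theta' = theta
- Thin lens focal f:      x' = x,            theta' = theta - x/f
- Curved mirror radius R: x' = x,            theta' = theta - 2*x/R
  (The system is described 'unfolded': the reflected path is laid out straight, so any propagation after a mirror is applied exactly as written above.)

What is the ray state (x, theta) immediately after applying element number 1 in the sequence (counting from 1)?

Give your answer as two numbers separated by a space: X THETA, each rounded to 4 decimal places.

Initial: x=1.0000 theta=0.4000
After 1 (propagate distance d=21): x=9.4000 theta=0.4000
Rounded to 4 decimal places: x = 9.4000, theta = 0.4000

Answer: 9.4000 0.4000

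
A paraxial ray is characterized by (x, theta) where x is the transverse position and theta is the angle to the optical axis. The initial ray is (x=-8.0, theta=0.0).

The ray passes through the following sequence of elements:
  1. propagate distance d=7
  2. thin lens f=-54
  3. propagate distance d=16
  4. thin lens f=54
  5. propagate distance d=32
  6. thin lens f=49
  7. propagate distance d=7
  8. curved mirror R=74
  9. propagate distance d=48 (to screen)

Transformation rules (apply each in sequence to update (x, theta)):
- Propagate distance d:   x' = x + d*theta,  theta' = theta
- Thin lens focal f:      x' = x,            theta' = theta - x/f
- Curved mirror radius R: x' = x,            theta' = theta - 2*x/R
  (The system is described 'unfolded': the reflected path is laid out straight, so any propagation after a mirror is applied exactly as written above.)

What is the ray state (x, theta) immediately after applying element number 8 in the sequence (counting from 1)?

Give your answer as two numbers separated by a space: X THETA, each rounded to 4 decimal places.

Answer: -7.3776 0.4263

Derivation:
Initial: x=-8.0000 theta=0.0000
After 1 (propagate distance d=7): x=-8.0000 theta=0.0000
After 2 (thin lens f=-54): x=-8.0000 theta=-4/27 (≈-0.1481)
After 3 (propagate distance d=16): x=-280/27 (≈-10.3704) theta=-4/27 (≈-0.1481)
After 4 (thin lens f=54): x=-280/27 (≈-10.3704) theta=32/729 (≈0.0439)
After 5 (propagate distance d=32): x=-6536/729 (≈-8.9657) theta=32/729 (≈0.0439)
After 6 (thin lens f=49): x=-6536/729 (≈-8.9657) theta=8104/35721 (≈0.2269)
After 7 (propagate distance d=7): x=-37648/5103 (≈-7.3776) theta=8104/35721 (≈0.2269)
After 8 (curved mirror R=74): x=-37648/5103 (≈-7.3776) theta=563384/1321677 (≈0.4263)
Rounded to 4 decimal places: x = -7.3776, theta = 0.4263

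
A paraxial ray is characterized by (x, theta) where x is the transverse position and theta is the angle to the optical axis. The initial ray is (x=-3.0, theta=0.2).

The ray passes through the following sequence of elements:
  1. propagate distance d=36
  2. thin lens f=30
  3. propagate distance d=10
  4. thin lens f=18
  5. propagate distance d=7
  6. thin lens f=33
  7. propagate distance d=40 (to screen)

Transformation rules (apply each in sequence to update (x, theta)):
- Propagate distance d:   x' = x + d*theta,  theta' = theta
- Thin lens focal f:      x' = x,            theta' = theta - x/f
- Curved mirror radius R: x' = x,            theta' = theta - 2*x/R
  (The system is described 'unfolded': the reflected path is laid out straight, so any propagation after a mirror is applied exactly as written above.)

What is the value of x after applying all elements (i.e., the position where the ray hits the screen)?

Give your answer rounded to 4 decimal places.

Initial: x=-3.0000 theta=0.2000
After 1 (propagate distance d=36): x=4.2000 theta=0.2000
After 2 (thin lens f=30): x=4.2000 theta=0.0600
After 3 (propagate distance d=10): x=4.8000 theta=0.0600
After 4 (thin lens f=18): x=4.8000 theta=-31/150 (≈-0.2067)
After 5 (propagate distance d=7): x=503/150 (≈3.3533) theta=-31/150 (≈-0.2067)
After 6 (thin lens f=33): x=503/150 (≈3.3533) theta=-763/2475 (≈-0.3083)
After 7 (propagate distance d=40 (to screen)): x=-44441/4950 (≈-8.9780) theta=-763/2475 (≈-0.3083)
Rounded to 4 decimal places: x = -8.9780

Answer: -8.9780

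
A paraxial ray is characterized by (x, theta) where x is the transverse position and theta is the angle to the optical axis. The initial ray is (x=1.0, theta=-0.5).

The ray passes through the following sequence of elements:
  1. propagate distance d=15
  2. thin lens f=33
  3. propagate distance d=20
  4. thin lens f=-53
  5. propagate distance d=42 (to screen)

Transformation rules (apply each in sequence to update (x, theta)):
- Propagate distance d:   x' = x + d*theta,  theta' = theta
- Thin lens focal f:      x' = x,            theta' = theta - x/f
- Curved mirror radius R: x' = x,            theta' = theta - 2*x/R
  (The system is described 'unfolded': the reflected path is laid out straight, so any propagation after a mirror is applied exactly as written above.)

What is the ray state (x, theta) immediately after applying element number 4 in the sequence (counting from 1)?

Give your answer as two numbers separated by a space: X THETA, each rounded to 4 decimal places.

Answer: -12.5606 -0.5400

Derivation:
Initial: x=1.0000 theta=-0.5000
After 1 (propagate distance d=15): x=-6.5000 theta=-0.5000
After 2 (thin lens f=33): x=-6.5000 theta=-10/33 (≈-0.3030)
After 3 (propagate distance d=20): x=-829/66 (≈-12.5606) theta=-10/33 (≈-0.3030)
After 4 (thin lens f=-53): x=-829/66 (≈-12.5606) theta=-1889/3498 (≈-0.5400)
Rounded to 4 decimal places: x = -12.5606, theta = -0.5400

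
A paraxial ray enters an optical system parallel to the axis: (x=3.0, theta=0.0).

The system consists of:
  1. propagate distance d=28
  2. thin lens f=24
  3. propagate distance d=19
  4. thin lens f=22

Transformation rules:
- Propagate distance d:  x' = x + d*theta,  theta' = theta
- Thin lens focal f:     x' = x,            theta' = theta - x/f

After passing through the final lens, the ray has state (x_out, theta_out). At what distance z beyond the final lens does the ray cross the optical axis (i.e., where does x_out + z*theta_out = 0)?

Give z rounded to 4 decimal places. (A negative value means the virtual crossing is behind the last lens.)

Initial: x=3.0000 theta=0.0000
After 1 (propagate distance d=28): x=3.0000 theta=0.0000
After 2 (thin lens f=24): x=3.0000 theta=-0.1250
After 3 (propagate distance d=19): x=0.6250 theta=-0.1250
After 4 (thin lens f=22): x=0.6250 theta=-27/176 (≈-0.1534)
z_focus = -x_out/theta_out = -(0.6250)/(-27/176) = 110/27 ≈ 4.0741
Rounded to 4 decimal places: z = 4.0741

Answer: 4.0741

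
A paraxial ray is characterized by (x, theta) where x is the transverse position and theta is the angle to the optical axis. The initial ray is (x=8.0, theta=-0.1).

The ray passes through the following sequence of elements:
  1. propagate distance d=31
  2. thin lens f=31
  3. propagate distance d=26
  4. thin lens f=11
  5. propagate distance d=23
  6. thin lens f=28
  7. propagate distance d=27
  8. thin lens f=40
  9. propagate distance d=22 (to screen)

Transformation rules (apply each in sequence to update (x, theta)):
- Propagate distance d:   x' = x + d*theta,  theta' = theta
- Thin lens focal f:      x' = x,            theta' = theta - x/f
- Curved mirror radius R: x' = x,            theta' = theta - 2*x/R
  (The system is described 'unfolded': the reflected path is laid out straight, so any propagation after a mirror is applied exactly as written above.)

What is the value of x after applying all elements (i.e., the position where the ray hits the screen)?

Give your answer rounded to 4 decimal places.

Answer: -0.1459

Derivation:
Initial: x=8.0000 theta=-0.1000
After 1 (propagate distance d=31): x=4.9000 theta=-0.1000
After 2 (thin lens f=31): x=4.9000 theta=-8/31 (≈-0.2581)
After 3 (propagate distance d=26): x=-561/310 (≈-1.8097) theta=-8/31 (≈-0.2581)
After 4 (thin lens f=11): x=-561/310 (≈-1.8097) theta=-29/310 (≈-0.0935)
After 5 (propagate distance d=23): x=-614/155 (≈-3.9613) theta=-29/310 (≈-0.0935)
After 6 (thin lens f=28): x=-614/155 (≈-3.9613) theta=52/1085 (≈0.0479)
After 7 (propagate distance d=27): x=-2894/1085 (≈-2.6673) theta=52/1085 (≈0.0479)
After 8 (thin lens f=40): x=-2894/1085 (≈-2.6673) theta=2487/21700 (≈0.1146)
After 9 (propagate distance d=22 (to screen)): x=-1583/10850 (≈-0.1459) theta=2487/21700 (≈0.1146)
Rounded to 4 decimal places: x = -0.1459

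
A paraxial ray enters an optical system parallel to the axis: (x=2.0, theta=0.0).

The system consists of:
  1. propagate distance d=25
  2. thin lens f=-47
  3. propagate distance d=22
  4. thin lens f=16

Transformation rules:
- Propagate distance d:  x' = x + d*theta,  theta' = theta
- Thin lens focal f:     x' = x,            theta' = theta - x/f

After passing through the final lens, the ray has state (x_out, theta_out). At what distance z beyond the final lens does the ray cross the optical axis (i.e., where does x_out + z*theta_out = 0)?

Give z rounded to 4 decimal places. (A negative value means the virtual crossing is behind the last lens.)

Initial: x=2.0000 theta=0.0000
After 1 (propagate distance d=25): x=2.0000 theta=0.0000
After 2 (thin lens f=-47): x=2.0000 theta=2/47 (≈0.0426)
After 3 (propagate distance d=22): x=138/47 (≈2.9362) theta=2/47 (≈0.0426)
After 4 (thin lens f=16): x=138/47 (≈2.9362) theta=-53/376 (≈-0.1410)
z_focus = -x_out/theta_out = -(138/47)/(-53/376) = 1104/53 ≈ 20.8302
Rounded to 4 decimal places: z = 20.8302

Answer: 20.8302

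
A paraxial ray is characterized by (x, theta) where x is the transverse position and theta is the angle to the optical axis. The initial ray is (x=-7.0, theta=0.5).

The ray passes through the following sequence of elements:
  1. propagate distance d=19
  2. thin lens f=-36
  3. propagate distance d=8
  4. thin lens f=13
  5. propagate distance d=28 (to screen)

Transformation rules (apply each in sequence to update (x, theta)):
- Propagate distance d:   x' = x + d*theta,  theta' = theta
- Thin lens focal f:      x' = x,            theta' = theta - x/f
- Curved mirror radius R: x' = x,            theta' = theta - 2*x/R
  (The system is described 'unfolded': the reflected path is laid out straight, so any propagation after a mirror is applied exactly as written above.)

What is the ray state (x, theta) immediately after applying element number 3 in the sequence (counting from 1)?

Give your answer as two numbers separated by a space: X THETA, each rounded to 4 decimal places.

Initial: x=-7.0000 theta=0.5000
After 1 (propagate distance d=19): x=2.5000 theta=0.5000
After 2 (thin lens f=-36): x=2.5000 theta=41/72 (≈0.5694)
After 3 (propagate distance d=8): x=127/18 (≈7.0556) theta=41/72 (≈0.5694)
Rounded to 4 decimal places: x = 7.0556, theta = 0.5694

Answer: 7.0556 0.5694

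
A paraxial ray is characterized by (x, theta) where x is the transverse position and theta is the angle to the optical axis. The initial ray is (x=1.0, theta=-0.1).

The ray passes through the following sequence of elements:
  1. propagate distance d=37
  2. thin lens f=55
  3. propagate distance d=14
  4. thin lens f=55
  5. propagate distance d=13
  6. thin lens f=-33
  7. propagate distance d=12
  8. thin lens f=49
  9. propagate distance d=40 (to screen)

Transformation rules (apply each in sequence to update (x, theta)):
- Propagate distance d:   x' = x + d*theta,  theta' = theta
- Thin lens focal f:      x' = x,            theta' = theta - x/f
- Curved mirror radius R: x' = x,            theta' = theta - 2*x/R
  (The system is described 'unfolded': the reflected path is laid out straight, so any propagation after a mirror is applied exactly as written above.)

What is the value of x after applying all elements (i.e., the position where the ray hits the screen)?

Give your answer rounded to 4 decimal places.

Answer: -4.3094

Derivation:
Initial: x=1.0000 theta=-0.1000
After 1 (propagate distance d=37): x=-2.7000 theta=-0.1000
After 2 (thin lens f=55): x=-2.7000 theta=-14/275 (≈-0.0509)
After 3 (propagate distance d=14): x=-1877/550 (≈-3.4127) theta=-14/275 (≈-0.0509)
After 4 (thin lens f=55): x=-1877/550 (≈-3.4127) theta=337/30250 (≈0.0111)
After 5 (propagate distance d=13): x=-49427/15125 (≈-3.2679) theta=337/30250 (≈0.0111)
After 6 (thin lens f=-33): x=-49427/15125 (≈-3.2679) theta=-87733/998250 (≈-0.0879)
After 7 (propagate distance d=12): x=-719163/166375 (≈-4.3225) theta=-87733/998250 (≈-0.0879)
After 8 (thin lens f=49): x=-719163/166375 (≈-4.3225) theta=16061/48914250 (≈0.0003)
After 9 (propagate distance d=40 (to screen)): x=-9581431/2223375 (≈-4.3094) theta=16061/48914250 (≈0.0003)
Rounded to 4 decimal places: x = -4.3094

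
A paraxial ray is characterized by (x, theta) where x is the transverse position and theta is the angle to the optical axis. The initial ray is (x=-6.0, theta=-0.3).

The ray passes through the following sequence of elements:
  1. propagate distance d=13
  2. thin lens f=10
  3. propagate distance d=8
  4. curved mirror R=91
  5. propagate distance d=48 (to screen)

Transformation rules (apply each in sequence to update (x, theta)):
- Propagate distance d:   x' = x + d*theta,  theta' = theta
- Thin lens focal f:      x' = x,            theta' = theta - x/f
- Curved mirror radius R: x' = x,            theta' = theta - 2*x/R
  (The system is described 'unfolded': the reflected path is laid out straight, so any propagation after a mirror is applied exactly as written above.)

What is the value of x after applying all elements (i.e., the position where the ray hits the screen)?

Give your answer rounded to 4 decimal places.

Answer: 33.3607

Derivation:
Initial: x=-6.0000 theta=-0.3000
After 1 (propagate distance d=13): x=-9.9000 theta=-0.3000
After 2 (thin lens f=10): x=-9.9000 theta=0.6900
After 3 (propagate distance d=8): x=-4.3800 theta=0.6900
After 4 (curved mirror R=91): x=-4.3800 theta=1431/1820 (≈0.7863)
After 5 (propagate distance d=48 (to screen)): x=151791/4550 (≈33.3607) theta=1431/1820 (≈0.7863)
Rounded to 4 decimal places: x = 33.3607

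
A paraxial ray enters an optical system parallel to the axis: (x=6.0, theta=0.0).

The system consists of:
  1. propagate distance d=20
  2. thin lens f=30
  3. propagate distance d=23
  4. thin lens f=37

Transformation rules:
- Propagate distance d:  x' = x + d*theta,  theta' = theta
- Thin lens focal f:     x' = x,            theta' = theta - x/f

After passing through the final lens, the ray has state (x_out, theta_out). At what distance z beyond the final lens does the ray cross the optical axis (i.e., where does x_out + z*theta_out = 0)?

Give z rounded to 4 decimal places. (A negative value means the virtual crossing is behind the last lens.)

Initial: x=6.0000 theta=0.0000
After 1 (propagate distance d=20): x=6.0000 theta=0.0000
After 2 (thin lens f=30): x=6.0000 theta=-0.2000
After 3 (propagate distance d=23): x=1.4000 theta=-0.2000
After 4 (thin lens f=37): x=1.4000 theta=-44/185 (≈-0.2378)
z_focus = -x_out/theta_out = -(1.4000)/(-44/185) = 259/44 ≈ 5.8864
Rounded to 4 decimal places: z = 5.8864

Answer: 5.8864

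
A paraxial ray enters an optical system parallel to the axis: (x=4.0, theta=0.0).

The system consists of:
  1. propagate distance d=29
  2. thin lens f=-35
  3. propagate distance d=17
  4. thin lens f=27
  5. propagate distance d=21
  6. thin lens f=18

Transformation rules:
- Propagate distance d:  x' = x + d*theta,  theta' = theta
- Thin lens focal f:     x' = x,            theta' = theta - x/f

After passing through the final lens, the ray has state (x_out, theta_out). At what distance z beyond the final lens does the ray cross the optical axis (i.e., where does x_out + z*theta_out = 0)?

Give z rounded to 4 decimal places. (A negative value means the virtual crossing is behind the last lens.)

Answer: 11.9052

Derivation:
Initial: x=4.0000 theta=0.0000
After 1 (propagate distance d=29): x=4.0000 theta=0.0000
After 2 (thin lens f=-35): x=4.0000 theta=4/35 (≈0.1143)
After 3 (propagate distance d=17): x=208/35 (≈5.9429) theta=4/35 (≈0.1143)
After 4 (thin lens f=27): x=208/35 (≈5.9429) theta=-20/189 (≈-0.1058)
After 5 (propagate distance d=21): x=1172/315 (≈3.7206) theta=-20/189 (≈-0.1058)
After 6 (thin lens f=18): x=1172/315 (≈3.7206) theta=-886/2835 (≈-0.3125)
z_focus = -x_out/theta_out = -(1172/315)/(-886/2835) = 5274/443 ≈ 11.9052
Rounded to 4 decimal places: z = 11.9052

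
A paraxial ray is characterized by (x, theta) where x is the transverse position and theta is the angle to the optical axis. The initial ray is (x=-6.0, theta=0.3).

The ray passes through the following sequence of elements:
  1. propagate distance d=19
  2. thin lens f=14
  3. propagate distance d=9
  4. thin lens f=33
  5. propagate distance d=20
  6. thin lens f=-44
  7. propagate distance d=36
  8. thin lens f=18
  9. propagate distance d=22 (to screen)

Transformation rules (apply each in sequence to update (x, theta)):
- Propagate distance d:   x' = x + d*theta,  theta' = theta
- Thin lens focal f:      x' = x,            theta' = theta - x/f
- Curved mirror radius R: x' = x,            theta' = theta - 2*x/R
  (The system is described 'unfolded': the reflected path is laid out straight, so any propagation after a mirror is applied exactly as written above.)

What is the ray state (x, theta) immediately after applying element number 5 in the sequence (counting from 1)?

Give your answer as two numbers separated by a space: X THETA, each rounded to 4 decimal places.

Initial: x=-6.0000 theta=0.3000
After 1 (propagate distance d=19): x=-0.3000 theta=0.3000
After 2 (thin lens f=14): x=-0.3000 theta=9/28 (≈0.3214)
After 3 (propagate distance d=9): x=363/140 (≈2.5929) theta=9/28 (≈0.3214)
After 4 (thin lens f=33): x=363/140 (≈2.5929) theta=17/70 (≈0.2429)
After 5 (propagate distance d=20): x=7.4500 theta=17/70 (≈0.2429)
Rounded to 4 decimal places: x = 7.4500, theta = 0.2429

Answer: 7.4500 0.2429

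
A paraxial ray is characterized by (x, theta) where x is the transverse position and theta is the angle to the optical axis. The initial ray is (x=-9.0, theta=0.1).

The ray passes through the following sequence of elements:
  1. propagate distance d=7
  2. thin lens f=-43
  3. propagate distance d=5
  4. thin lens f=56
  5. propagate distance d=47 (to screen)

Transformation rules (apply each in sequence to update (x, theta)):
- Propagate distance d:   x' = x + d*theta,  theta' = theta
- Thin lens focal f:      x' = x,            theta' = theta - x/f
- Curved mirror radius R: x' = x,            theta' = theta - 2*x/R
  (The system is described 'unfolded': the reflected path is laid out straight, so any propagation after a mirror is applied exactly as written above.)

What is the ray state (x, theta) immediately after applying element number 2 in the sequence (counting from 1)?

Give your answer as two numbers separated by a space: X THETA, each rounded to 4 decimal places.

Initial: x=-9.0000 theta=0.1000
After 1 (propagate distance d=7): x=-8.3000 theta=0.1000
After 2 (thin lens f=-43): x=-8.3000 theta=-4/43 (≈-0.0930)
Rounded to 4 decimal places: x = -8.3000, theta = -0.0930

Answer: -8.3000 -0.0930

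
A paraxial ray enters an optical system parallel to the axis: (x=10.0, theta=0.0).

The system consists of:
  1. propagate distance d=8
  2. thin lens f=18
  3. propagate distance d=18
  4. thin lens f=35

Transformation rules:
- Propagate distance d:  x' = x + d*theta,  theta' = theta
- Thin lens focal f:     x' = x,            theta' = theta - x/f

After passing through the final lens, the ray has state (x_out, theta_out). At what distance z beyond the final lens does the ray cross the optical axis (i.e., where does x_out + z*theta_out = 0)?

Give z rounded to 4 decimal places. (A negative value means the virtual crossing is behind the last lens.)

Answer: 0.0000

Derivation:
Initial: x=10.0000 theta=0.0000
After 1 (propagate distance d=8): x=10.0000 theta=0.0000
After 2 (thin lens f=18): x=10.0000 theta=-5/9 (≈-0.5556)
After 3 (propagate distance d=18): x=0.0000 theta=-5/9 (≈-0.5556)
After 4 (thin lens f=35): x=0.0000 theta=-5/9 (≈-0.5556)
z_focus = -x_out/theta_out = -(0.0000)/(-5/9) = 0.0000
Rounded to 4 decimal places: z = 0.0000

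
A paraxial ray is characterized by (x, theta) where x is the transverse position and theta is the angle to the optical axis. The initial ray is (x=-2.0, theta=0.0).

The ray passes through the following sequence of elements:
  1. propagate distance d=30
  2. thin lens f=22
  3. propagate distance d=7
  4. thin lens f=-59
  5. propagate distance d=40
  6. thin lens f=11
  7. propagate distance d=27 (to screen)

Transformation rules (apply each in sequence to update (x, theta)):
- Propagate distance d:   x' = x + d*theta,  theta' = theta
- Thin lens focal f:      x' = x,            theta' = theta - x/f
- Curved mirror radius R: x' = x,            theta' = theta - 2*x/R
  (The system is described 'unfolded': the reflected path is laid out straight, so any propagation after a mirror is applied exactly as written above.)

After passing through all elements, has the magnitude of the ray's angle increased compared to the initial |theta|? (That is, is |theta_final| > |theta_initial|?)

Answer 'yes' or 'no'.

Initial: x=-2.0000 theta=0.0000
After 1 (propagate distance d=30): x=-2.0000 theta=0.0000
After 2 (thin lens f=22): x=-2.0000 theta=1/11 (≈0.0909)
After 3 (propagate distance d=7): x=-15/11 (≈-1.3636) theta=1/11 (≈0.0909)
After 4 (thin lens f=-59): x=-15/11 (≈-1.3636) theta=4/59 (≈0.0678)
After 5 (propagate distance d=40): x=875/649 (≈1.3482) theta=4/59 (≈0.0678)
After 6 (thin lens f=11): x=875/649 (≈1.3482) theta=-391/7139 (≈-0.0548)
After 7 (propagate distance d=27 (to screen)): x=-932/7139 (≈-0.1306) theta=-391/7139 (≈-0.0548)
|theta_initial|=0.0000 |theta_final|=391/7139 (≈0.0548) -> increased

Answer: yes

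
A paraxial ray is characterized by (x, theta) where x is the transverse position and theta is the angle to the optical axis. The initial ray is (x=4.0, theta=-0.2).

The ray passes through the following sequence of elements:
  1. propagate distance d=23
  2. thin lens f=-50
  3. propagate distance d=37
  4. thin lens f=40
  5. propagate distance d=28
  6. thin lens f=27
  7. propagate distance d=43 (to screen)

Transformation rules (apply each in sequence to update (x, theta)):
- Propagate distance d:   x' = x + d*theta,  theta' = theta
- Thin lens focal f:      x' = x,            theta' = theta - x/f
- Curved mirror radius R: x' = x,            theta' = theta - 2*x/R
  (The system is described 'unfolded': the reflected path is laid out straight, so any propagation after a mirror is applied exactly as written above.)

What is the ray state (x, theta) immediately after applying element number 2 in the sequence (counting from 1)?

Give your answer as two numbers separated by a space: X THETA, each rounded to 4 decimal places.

Initial: x=4.0000 theta=-0.2000
After 1 (propagate distance d=23): x=-0.6000 theta=-0.2000
After 2 (thin lens f=-50): x=-0.6000 theta=-0.2120
Rounded to 4 decimal places: x = -0.6000, theta = -0.2120

Answer: -0.6000 -0.2120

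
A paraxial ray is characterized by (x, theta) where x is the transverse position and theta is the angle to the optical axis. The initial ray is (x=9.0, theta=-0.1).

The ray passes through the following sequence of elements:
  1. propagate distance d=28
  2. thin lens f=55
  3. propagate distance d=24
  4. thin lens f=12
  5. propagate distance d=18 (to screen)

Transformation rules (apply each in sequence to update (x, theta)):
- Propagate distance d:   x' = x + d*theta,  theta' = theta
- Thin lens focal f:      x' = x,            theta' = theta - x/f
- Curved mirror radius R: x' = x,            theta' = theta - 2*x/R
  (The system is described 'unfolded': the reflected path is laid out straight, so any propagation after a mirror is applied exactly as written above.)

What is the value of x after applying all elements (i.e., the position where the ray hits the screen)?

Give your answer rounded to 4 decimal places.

Initial: x=9.0000 theta=-0.1000
After 1 (propagate distance d=28): x=6.2000 theta=-0.1000
After 2 (thin lens f=55): x=6.2000 theta=-117/550 (≈-0.2127)
After 3 (propagate distance d=24): x=301/275 (≈1.0945) theta=-117/550 (≈-0.2127)
After 4 (thin lens f=12): x=301/275 (≈1.0945) theta=-1003/3300 (≈-0.3039)
After 5 (propagate distance d=18 (to screen)): x=-2407/550 (≈-4.3764) theta=-1003/3300 (≈-0.3039)
Rounded to 4 decimal places: x = -4.3764

Answer: -4.3764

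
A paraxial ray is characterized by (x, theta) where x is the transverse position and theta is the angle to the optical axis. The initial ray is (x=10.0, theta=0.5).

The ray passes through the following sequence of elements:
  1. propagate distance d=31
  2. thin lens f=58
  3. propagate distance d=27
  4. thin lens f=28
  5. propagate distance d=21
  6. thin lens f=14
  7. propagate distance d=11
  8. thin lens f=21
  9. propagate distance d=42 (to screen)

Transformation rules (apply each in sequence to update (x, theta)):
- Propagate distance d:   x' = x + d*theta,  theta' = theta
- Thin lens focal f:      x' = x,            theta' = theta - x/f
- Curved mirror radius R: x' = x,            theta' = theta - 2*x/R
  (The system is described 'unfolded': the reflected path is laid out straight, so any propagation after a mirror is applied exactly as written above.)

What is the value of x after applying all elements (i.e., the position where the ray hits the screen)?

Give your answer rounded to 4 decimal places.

Answer: -54.0389

Derivation:
Initial: x=10.0000 theta=0.5000
After 1 (propagate distance d=31): x=25.5000 theta=0.5000
After 2 (thin lens f=58): x=25.5000 theta=7/116 (≈0.0603)
After 3 (propagate distance d=27): x=3147/116 (≈27.1293) theta=7/116 (≈0.0603)
After 4 (thin lens f=28): x=3147/116 (≈27.1293) theta=-2951/3248 (≈-0.9086)
After 5 (propagate distance d=21): x=3735/464 (≈8.0496) theta=-2951/3248 (≈-0.9086)
After 6 (thin lens f=14): x=3735/464 (≈8.0496) theta=-9637/6496 (≈-1.4835)
After 7 (propagate distance d=11): x=-53717/6496 (≈-8.2692) theta=-9637/6496 (≈-1.4835)
After 8 (thin lens f=21): x=-53717/6496 (≈-8.2692) theta=-37165/34104 (≈-1.0898)
After 9 (propagate distance d=42 (to screen)): x=-351037/6496 (≈-54.0389) theta=-37165/34104 (≈-1.0898)
Rounded to 4 decimal places: x = -54.0389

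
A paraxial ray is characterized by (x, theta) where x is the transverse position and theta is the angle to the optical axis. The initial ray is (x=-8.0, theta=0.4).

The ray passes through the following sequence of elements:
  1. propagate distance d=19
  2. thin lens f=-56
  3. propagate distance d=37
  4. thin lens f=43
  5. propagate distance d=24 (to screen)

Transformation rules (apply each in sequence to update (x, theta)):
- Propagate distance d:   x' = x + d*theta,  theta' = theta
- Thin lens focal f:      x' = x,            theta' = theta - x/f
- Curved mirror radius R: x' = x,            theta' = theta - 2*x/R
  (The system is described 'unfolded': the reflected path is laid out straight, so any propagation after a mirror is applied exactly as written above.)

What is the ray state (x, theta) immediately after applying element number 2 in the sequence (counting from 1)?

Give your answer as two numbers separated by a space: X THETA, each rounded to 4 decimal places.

Answer: -0.4000 0.3929

Derivation:
Initial: x=-8.0000 theta=0.4000
After 1 (propagate distance d=19): x=-0.4000 theta=0.4000
After 2 (thin lens f=-56): x=-0.4000 theta=11/28 (≈0.3929)
Rounded to 4 decimal places: x = -0.4000, theta = 0.3929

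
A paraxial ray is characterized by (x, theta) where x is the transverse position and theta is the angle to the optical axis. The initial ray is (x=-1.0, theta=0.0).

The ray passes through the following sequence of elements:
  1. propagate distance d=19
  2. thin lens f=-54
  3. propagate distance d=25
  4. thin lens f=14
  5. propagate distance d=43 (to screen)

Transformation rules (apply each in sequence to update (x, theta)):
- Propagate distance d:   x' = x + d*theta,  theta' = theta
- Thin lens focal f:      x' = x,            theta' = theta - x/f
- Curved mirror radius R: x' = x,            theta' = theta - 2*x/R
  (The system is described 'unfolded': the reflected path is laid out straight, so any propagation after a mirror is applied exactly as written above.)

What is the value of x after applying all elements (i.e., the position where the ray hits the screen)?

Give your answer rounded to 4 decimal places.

Initial: x=-1.0000 theta=0.0000
After 1 (propagate distance d=19): x=-1.0000 theta=0.0000
After 2 (thin lens f=-54): x=-1.0000 theta=-1/54 (≈-0.0185)
After 3 (propagate distance d=25): x=-79/54 (≈-1.4630) theta=-1/54 (≈-0.0185)
After 4 (thin lens f=14): x=-79/54 (≈-1.4630) theta=65/756 (≈0.0860)
After 5 (propagate distance d=43 (to screen)): x=563/252 (≈2.2341) theta=65/756 (≈0.0860)
Rounded to 4 decimal places: x = 2.2341

Answer: 2.2341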